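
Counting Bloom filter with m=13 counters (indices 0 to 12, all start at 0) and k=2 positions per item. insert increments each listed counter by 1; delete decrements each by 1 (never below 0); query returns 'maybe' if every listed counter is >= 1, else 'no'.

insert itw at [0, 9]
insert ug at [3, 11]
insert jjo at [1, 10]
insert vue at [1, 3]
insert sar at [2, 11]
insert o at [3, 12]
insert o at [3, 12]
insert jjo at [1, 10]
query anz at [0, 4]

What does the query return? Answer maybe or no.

Answer: no

Derivation:
Step 1: insert itw at [0, 9] -> counters=[1,0,0,0,0,0,0,0,0,1,0,0,0]
Step 2: insert ug at [3, 11] -> counters=[1,0,0,1,0,0,0,0,0,1,0,1,0]
Step 3: insert jjo at [1, 10] -> counters=[1,1,0,1,0,0,0,0,0,1,1,1,0]
Step 4: insert vue at [1, 3] -> counters=[1,2,0,2,0,0,0,0,0,1,1,1,0]
Step 5: insert sar at [2, 11] -> counters=[1,2,1,2,0,0,0,0,0,1,1,2,0]
Step 6: insert o at [3, 12] -> counters=[1,2,1,3,0,0,0,0,0,1,1,2,1]
Step 7: insert o at [3, 12] -> counters=[1,2,1,4,0,0,0,0,0,1,1,2,2]
Step 8: insert jjo at [1, 10] -> counters=[1,3,1,4,0,0,0,0,0,1,2,2,2]
Query anz: check counters[0]=1 counters[4]=0 -> no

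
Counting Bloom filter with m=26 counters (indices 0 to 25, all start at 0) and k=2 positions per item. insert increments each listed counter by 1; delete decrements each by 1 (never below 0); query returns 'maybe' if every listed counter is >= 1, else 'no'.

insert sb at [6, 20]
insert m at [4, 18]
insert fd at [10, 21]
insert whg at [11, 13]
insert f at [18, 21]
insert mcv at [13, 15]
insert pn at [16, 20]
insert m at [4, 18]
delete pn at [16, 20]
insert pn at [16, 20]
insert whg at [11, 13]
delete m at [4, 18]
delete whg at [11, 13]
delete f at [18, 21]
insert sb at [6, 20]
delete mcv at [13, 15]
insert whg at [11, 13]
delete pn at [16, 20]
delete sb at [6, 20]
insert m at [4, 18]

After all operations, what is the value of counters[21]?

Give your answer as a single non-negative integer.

Answer: 1

Derivation:
Step 1: insert sb at [6, 20] -> counters=[0,0,0,0,0,0,1,0,0,0,0,0,0,0,0,0,0,0,0,0,1,0,0,0,0,0]
Step 2: insert m at [4, 18] -> counters=[0,0,0,0,1,0,1,0,0,0,0,0,0,0,0,0,0,0,1,0,1,0,0,0,0,0]
Step 3: insert fd at [10, 21] -> counters=[0,0,0,0,1,0,1,0,0,0,1,0,0,0,0,0,0,0,1,0,1,1,0,0,0,0]
Step 4: insert whg at [11, 13] -> counters=[0,0,0,0,1,0,1,0,0,0,1,1,0,1,0,0,0,0,1,0,1,1,0,0,0,0]
Step 5: insert f at [18, 21] -> counters=[0,0,0,0,1,0,1,0,0,0,1,1,0,1,0,0,0,0,2,0,1,2,0,0,0,0]
Step 6: insert mcv at [13, 15] -> counters=[0,0,0,0,1,0,1,0,0,0,1,1,0,2,0,1,0,0,2,0,1,2,0,0,0,0]
Step 7: insert pn at [16, 20] -> counters=[0,0,0,0,1,0,1,0,0,0,1,1,0,2,0,1,1,0,2,0,2,2,0,0,0,0]
Step 8: insert m at [4, 18] -> counters=[0,0,0,0,2,0,1,0,0,0,1,1,0,2,0,1,1,0,3,0,2,2,0,0,0,0]
Step 9: delete pn at [16, 20] -> counters=[0,0,0,0,2,0,1,0,0,0,1,1,0,2,0,1,0,0,3,0,1,2,0,0,0,0]
Step 10: insert pn at [16, 20] -> counters=[0,0,0,0,2,0,1,0,0,0,1,1,0,2,0,1,1,0,3,0,2,2,0,0,0,0]
Step 11: insert whg at [11, 13] -> counters=[0,0,0,0,2,0,1,0,0,0,1,2,0,3,0,1,1,0,3,0,2,2,0,0,0,0]
Step 12: delete m at [4, 18] -> counters=[0,0,0,0,1,0,1,0,0,0,1,2,0,3,0,1,1,0,2,0,2,2,0,0,0,0]
Step 13: delete whg at [11, 13] -> counters=[0,0,0,0,1,0,1,0,0,0,1,1,0,2,0,1,1,0,2,0,2,2,0,0,0,0]
Step 14: delete f at [18, 21] -> counters=[0,0,0,0,1,0,1,0,0,0,1,1,0,2,0,1,1,0,1,0,2,1,0,0,0,0]
Step 15: insert sb at [6, 20] -> counters=[0,0,0,0,1,0,2,0,0,0,1,1,0,2,0,1,1,0,1,0,3,1,0,0,0,0]
Step 16: delete mcv at [13, 15] -> counters=[0,0,0,0,1,0,2,0,0,0,1,1,0,1,0,0,1,0,1,0,3,1,0,0,0,0]
Step 17: insert whg at [11, 13] -> counters=[0,0,0,0,1,0,2,0,0,0,1,2,0,2,0,0,1,0,1,0,3,1,0,0,0,0]
Step 18: delete pn at [16, 20] -> counters=[0,0,0,0,1,0,2,0,0,0,1,2,0,2,0,0,0,0,1,0,2,1,0,0,0,0]
Step 19: delete sb at [6, 20] -> counters=[0,0,0,0,1,0,1,0,0,0,1,2,0,2,0,0,0,0,1,0,1,1,0,0,0,0]
Step 20: insert m at [4, 18] -> counters=[0,0,0,0,2,0,1,0,0,0,1,2,0,2,0,0,0,0,2,0,1,1,0,0,0,0]
Final counters=[0,0,0,0,2,0,1,0,0,0,1,2,0,2,0,0,0,0,2,0,1,1,0,0,0,0] -> counters[21]=1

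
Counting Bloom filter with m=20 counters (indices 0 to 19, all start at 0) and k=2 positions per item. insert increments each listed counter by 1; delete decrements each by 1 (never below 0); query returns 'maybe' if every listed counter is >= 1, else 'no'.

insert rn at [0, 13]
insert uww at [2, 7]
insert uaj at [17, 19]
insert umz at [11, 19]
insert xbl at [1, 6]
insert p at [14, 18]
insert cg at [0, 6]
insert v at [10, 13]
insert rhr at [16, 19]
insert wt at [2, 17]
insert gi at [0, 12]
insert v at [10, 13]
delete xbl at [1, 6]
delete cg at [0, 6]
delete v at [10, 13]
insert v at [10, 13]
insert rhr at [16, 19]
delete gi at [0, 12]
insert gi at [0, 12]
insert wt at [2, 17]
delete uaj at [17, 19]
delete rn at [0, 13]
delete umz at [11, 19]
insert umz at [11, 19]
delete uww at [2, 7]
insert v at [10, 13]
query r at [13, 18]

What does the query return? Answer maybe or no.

Step 1: insert rn at [0, 13] -> counters=[1,0,0,0,0,0,0,0,0,0,0,0,0,1,0,0,0,0,0,0]
Step 2: insert uww at [2, 7] -> counters=[1,0,1,0,0,0,0,1,0,0,0,0,0,1,0,0,0,0,0,0]
Step 3: insert uaj at [17, 19] -> counters=[1,0,1,0,0,0,0,1,0,0,0,0,0,1,0,0,0,1,0,1]
Step 4: insert umz at [11, 19] -> counters=[1,0,1,0,0,0,0,1,0,0,0,1,0,1,0,0,0,1,0,2]
Step 5: insert xbl at [1, 6] -> counters=[1,1,1,0,0,0,1,1,0,0,0,1,0,1,0,0,0,1,0,2]
Step 6: insert p at [14, 18] -> counters=[1,1,1,0,0,0,1,1,0,0,0,1,0,1,1,0,0,1,1,2]
Step 7: insert cg at [0, 6] -> counters=[2,1,1,0,0,0,2,1,0,0,0,1,0,1,1,0,0,1,1,2]
Step 8: insert v at [10, 13] -> counters=[2,1,1,0,0,0,2,1,0,0,1,1,0,2,1,0,0,1,1,2]
Step 9: insert rhr at [16, 19] -> counters=[2,1,1,0,0,0,2,1,0,0,1,1,0,2,1,0,1,1,1,3]
Step 10: insert wt at [2, 17] -> counters=[2,1,2,0,0,0,2,1,0,0,1,1,0,2,1,0,1,2,1,3]
Step 11: insert gi at [0, 12] -> counters=[3,1,2,0,0,0,2,1,0,0,1,1,1,2,1,0,1,2,1,3]
Step 12: insert v at [10, 13] -> counters=[3,1,2,0,0,0,2,1,0,0,2,1,1,3,1,0,1,2,1,3]
Step 13: delete xbl at [1, 6] -> counters=[3,0,2,0,0,0,1,1,0,0,2,1,1,3,1,0,1,2,1,3]
Step 14: delete cg at [0, 6] -> counters=[2,0,2,0,0,0,0,1,0,0,2,1,1,3,1,0,1,2,1,3]
Step 15: delete v at [10, 13] -> counters=[2,0,2,0,0,0,0,1,0,0,1,1,1,2,1,0,1,2,1,3]
Step 16: insert v at [10, 13] -> counters=[2,0,2,0,0,0,0,1,0,0,2,1,1,3,1,0,1,2,1,3]
Step 17: insert rhr at [16, 19] -> counters=[2,0,2,0,0,0,0,1,0,0,2,1,1,3,1,0,2,2,1,4]
Step 18: delete gi at [0, 12] -> counters=[1,0,2,0,0,0,0,1,0,0,2,1,0,3,1,0,2,2,1,4]
Step 19: insert gi at [0, 12] -> counters=[2,0,2,0,0,0,0,1,0,0,2,1,1,3,1,0,2,2,1,4]
Step 20: insert wt at [2, 17] -> counters=[2,0,3,0,0,0,0,1,0,0,2,1,1,3,1,0,2,3,1,4]
Step 21: delete uaj at [17, 19] -> counters=[2,0,3,0,0,0,0,1,0,0,2,1,1,3,1,0,2,2,1,3]
Step 22: delete rn at [0, 13] -> counters=[1,0,3,0,0,0,0,1,0,0,2,1,1,2,1,0,2,2,1,3]
Step 23: delete umz at [11, 19] -> counters=[1,0,3,0,0,0,0,1,0,0,2,0,1,2,1,0,2,2,1,2]
Step 24: insert umz at [11, 19] -> counters=[1,0,3,0,0,0,0,1,0,0,2,1,1,2,1,0,2,2,1,3]
Step 25: delete uww at [2, 7] -> counters=[1,0,2,0,0,0,0,0,0,0,2,1,1,2,1,0,2,2,1,3]
Step 26: insert v at [10, 13] -> counters=[1,0,2,0,0,0,0,0,0,0,3,1,1,3,1,0,2,2,1,3]
Query r: check counters[13]=3 counters[18]=1 -> maybe

Answer: maybe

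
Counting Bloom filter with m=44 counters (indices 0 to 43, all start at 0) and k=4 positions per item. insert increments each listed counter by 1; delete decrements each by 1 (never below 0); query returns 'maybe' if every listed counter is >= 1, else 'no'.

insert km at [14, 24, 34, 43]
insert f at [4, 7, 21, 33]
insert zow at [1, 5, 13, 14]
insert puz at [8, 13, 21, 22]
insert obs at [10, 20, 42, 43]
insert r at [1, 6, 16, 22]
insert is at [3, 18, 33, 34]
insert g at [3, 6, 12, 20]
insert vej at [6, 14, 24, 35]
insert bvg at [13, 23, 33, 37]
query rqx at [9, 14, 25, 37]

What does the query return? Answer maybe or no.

Answer: no

Derivation:
Step 1: insert km at [14, 24, 34, 43] -> counters=[0,0,0,0,0,0,0,0,0,0,0,0,0,0,1,0,0,0,0,0,0,0,0,0,1,0,0,0,0,0,0,0,0,0,1,0,0,0,0,0,0,0,0,1]
Step 2: insert f at [4, 7, 21, 33] -> counters=[0,0,0,0,1,0,0,1,0,0,0,0,0,0,1,0,0,0,0,0,0,1,0,0,1,0,0,0,0,0,0,0,0,1,1,0,0,0,0,0,0,0,0,1]
Step 3: insert zow at [1, 5, 13, 14] -> counters=[0,1,0,0,1,1,0,1,0,0,0,0,0,1,2,0,0,0,0,0,0,1,0,0,1,0,0,0,0,0,0,0,0,1,1,0,0,0,0,0,0,0,0,1]
Step 4: insert puz at [8, 13, 21, 22] -> counters=[0,1,0,0,1,1,0,1,1,0,0,0,0,2,2,0,0,0,0,0,0,2,1,0,1,0,0,0,0,0,0,0,0,1,1,0,0,0,0,0,0,0,0,1]
Step 5: insert obs at [10, 20, 42, 43] -> counters=[0,1,0,0,1,1,0,1,1,0,1,0,0,2,2,0,0,0,0,0,1,2,1,0,1,0,0,0,0,0,0,0,0,1,1,0,0,0,0,0,0,0,1,2]
Step 6: insert r at [1, 6, 16, 22] -> counters=[0,2,0,0,1,1,1,1,1,0,1,0,0,2,2,0,1,0,0,0,1,2,2,0,1,0,0,0,0,0,0,0,0,1,1,0,0,0,0,0,0,0,1,2]
Step 7: insert is at [3, 18, 33, 34] -> counters=[0,2,0,1,1,1,1,1,1,0,1,0,0,2,2,0,1,0,1,0,1,2,2,0,1,0,0,0,0,0,0,0,0,2,2,0,0,0,0,0,0,0,1,2]
Step 8: insert g at [3, 6, 12, 20] -> counters=[0,2,0,2,1,1,2,1,1,0,1,0,1,2,2,0,1,0,1,0,2,2,2,0,1,0,0,0,0,0,0,0,0,2,2,0,0,0,0,0,0,0,1,2]
Step 9: insert vej at [6, 14, 24, 35] -> counters=[0,2,0,2,1,1,3,1,1,0,1,0,1,2,3,0,1,0,1,0,2,2,2,0,2,0,0,0,0,0,0,0,0,2,2,1,0,0,0,0,0,0,1,2]
Step 10: insert bvg at [13, 23, 33, 37] -> counters=[0,2,0,2,1,1,3,1,1,0,1,0,1,3,3,0,1,0,1,0,2,2,2,1,2,0,0,0,0,0,0,0,0,3,2,1,0,1,0,0,0,0,1,2]
Query rqx: check counters[9]=0 counters[14]=3 counters[25]=0 counters[37]=1 -> no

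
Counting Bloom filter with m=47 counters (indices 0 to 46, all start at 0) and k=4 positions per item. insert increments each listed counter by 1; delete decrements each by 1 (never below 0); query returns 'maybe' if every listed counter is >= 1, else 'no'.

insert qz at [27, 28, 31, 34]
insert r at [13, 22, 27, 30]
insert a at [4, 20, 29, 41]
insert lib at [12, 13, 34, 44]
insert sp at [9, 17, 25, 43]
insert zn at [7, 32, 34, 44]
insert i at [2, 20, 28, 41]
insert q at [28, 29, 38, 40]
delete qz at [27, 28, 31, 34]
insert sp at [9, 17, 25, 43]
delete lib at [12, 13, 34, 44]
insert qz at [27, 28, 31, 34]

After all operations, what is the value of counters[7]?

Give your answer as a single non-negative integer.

Answer: 1

Derivation:
Step 1: insert qz at [27, 28, 31, 34] -> counters=[0,0,0,0,0,0,0,0,0,0,0,0,0,0,0,0,0,0,0,0,0,0,0,0,0,0,0,1,1,0,0,1,0,0,1,0,0,0,0,0,0,0,0,0,0,0,0]
Step 2: insert r at [13, 22, 27, 30] -> counters=[0,0,0,0,0,0,0,0,0,0,0,0,0,1,0,0,0,0,0,0,0,0,1,0,0,0,0,2,1,0,1,1,0,0,1,0,0,0,0,0,0,0,0,0,0,0,0]
Step 3: insert a at [4, 20, 29, 41] -> counters=[0,0,0,0,1,0,0,0,0,0,0,0,0,1,0,0,0,0,0,0,1,0,1,0,0,0,0,2,1,1,1,1,0,0,1,0,0,0,0,0,0,1,0,0,0,0,0]
Step 4: insert lib at [12, 13, 34, 44] -> counters=[0,0,0,0,1,0,0,0,0,0,0,0,1,2,0,0,0,0,0,0,1,0,1,0,0,0,0,2,1,1,1,1,0,0,2,0,0,0,0,0,0,1,0,0,1,0,0]
Step 5: insert sp at [9, 17, 25, 43] -> counters=[0,0,0,0,1,0,0,0,0,1,0,0,1,2,0,0,0,1,0,0,1,0,1,0,0,1,0,2,1,1,1,1,0,0,2,0,0,0,0,0,0,1,0,1,1,0,0]
Step 6: insert zn at [7, 32, 34, 44] -> counters=[0,0,0,0,1,0,0,1,0,1,0,0,1,2,0,0,0,1,0,0,1,0,1,0,0,1,0,2,1,1,1,1,1,0,3,0,0,0,0,0,0,1,0,1,2,0,0]
Step 7: insert i at [2, 20, 28, 41] -> counters=[0,0,1,0,1,0,0,1,0,1,0,0,1,2,0,0,0,1,0,0,2,0,1,0,0,1,0,2,2,1,1,1,1,0,3,0,0,0,0,0,0,2,0,1,2,0,0]
Step 8: insert q at [28, 29, 38, 40] -> counters=[0,0,1,0,1,0,0,1,0,1,0,0,1,2,0,0,0,1,0,0,2,0,1,0,0,1,0,2,3,2,1,1,1,0,3,0,0,0,1,0,1,2,0,1,2,0,0]
Step 9: delete qz at [27, 28, 31, 34] -> counters=[0,0,1,0,1,0,0,1,0,1,0,0,1,2,0,0,0,1,0,0,2,0,1,0,0,1,0,1,2,2,1,0,1,0,2,0,0,0,1,0,1,2,0,1,2,0,0]
Step 10: insert sp at [9, 17, 25, 43] -> counters=[0,0,1,0,1,0,0,1,0,2,0,0,1,2,0,0,0,2,0,0,2,0,1,0,0,2,0,1,2,2,1,0,1,0,2,0,0,0,1,0,1,2,0,2,2,0,0]
Step 11: delete lib at [12, 13, 34, 44] -> counters=[0,0,1,0,1,0,0,1,0,2,0,0,0,1,0,0,0,2,0,0,2,0,1,0,0,2,0,1,2,2,1,0,1,0,1,0,0,0,1,0,1,2,0,2,1,0,0]
Step 12: insert qz at [27, 28, 31, 34] -> counters=[0,0,1,0,1,0,0,1,0,2,0,0,0,1,0,0,0,2,0,0,2,0,1,0,0,2,0,2,3,2,1,1,1,0,2,0,0,0,1,0,1,2,0,2,1,0,0]
Final counters=[0,0,1,0,1,0,0,1,0,2,0,0,0,1,0,0,0,2,0,0,2,0,1,0,0,2,0,2,3,2,1,1,1,0,2,0,0,0,1,0,1,2,0,2,1,0,0] -> counters[7]=1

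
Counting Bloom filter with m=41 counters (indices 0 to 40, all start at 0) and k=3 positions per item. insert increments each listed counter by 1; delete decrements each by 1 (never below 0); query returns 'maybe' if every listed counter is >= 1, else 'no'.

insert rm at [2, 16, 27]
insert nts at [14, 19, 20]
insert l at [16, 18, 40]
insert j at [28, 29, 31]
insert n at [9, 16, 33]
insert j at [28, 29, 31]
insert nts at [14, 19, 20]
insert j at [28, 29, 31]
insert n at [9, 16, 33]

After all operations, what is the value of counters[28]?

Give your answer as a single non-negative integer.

Answer: 3

Derivation:
Step 1: insert rm at [2, 16, 27] -> counters=[0,0,1,0,0,0,0,0,0,0,0,0,0,0,0,0,1,0,0,0,0,0,0,0,0,0,0,1,0,0,0,0,0,0,0,0,0,0,0,0,0]
Step 2: insert nts at [14, 19, 20] -> counters=[0,0,1,0,0,0,0,0,0,0,0,0,0,0,1,0,1,0,0,1,1,0,0,0,0,0,0,1,0,0,0,0,0,0,0,0,0,0,0,0,0]
Step 3: insert l at [16, 18, 40] -> counters=[0,0,1,0,0,0,0,0,0,0,0,0,0,0,1,0,2,0,1,1,1,0,0,0,0,0,0,1,0,0,0,0,0,0,0,0,0,0,0,0,1]
Step 4: insert j at [28, 29, 31] -> counters=[0,0,1,0,0,0,0,0,0,0,0,0,0,0,1,0,2,0,1,1,1,0,0,0,0,0,0,1,1,1,0,1,0,0,0,0,0,0,0,0,1]
Step 5: insert n at [9, 16, 33] -> counters=[0,0,1,0,0,0,0,0,0,1,0,0,0,0,1,0,3,0,1,1,1,0,0,0,0,0,0,1,1,1,0,1,0,1,0,0,0,0,0,0,1]
Step 6: insert j at [28, 29, 31] -> counters=[0,0,1,0,0,0,0,0,0,1,0,0,0,0,1,0,3,0,1,1,1,0,0,0,0,0,0,1,2,2,0,2,0,1,0,0,0,0,0,0,1]
Step 7: insert nts at [14, 19, 20] -> counters=[0,0,1,0,0,0,0,0,0,1,0,0,0,0,2,0,3,0,1,2,2,0,0,0,0,0,0,1,2,2,0,2,0,1,0,0,0,0,0,0,1]
Step 8: insert j at [28, 29, 31] -> counters=[0,0,1,0,0,0,0,0,0,1,0,0,0,0,2,0,3,0,1,2,2,0,0,0,0,0,0,1,3,3,0,3,0,1,0,0,0,0,0,0,1]
Step 9: insert n at [9, 16, 33] -> counters=[0,0,1,0,0,0,0,0,0,2,0,0,0,0,2,0,4,0,1,2,2,0,0,0,0,0,0,1,3,3,0,3,0,2,0,0,0,0,0,0,1]
Final counters=[0,0,1,0,0,0,0,0,0,2,0,0,0,0,2,0,4,0,1,2,2,0,0,0,0,0,0,1,3,3,0,3,0,2,0,0,0,0,0,0,1] -> counters[28]=3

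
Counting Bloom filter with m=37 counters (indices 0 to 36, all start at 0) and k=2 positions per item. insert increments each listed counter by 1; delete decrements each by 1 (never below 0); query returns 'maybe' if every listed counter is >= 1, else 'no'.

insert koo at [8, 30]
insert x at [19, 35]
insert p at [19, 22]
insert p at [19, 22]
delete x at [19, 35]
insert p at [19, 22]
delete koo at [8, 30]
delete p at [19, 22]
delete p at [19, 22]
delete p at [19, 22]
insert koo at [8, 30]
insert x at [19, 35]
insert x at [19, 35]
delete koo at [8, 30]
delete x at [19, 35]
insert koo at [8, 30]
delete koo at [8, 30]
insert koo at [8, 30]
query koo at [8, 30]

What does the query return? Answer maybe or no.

Answer: maybe

Derivation:
Step 1: insert koo at [8, 30] -> counters=[0,0,0,0,0,0,0,0,1,0,0,0,0,0,0,0,0,0,0,0,0,0,0,0,0,0,0,0,0,0,1,0,0,0,0,0,0]
Step 2: insert x at [19, 35] -> counters=[0,0,0,0,0,0,0,0,1,0,0,0,0,0,0,0,0,0,0,1,0,0,0,0,0,0,0,0,0,0,1,0,0,0,0,1,0]
Step 3: insert p at [19, 22] -> counters=[0,0,0,0,0,0,0,0,1,0,0,0,0,0,0,0,0,0,0,2,0,0,1,0,0,0,0,0,0,0,1,0,0,0,0,1,0]
Step 4: insert p at [19, 22] -> counters=[0,0,0,0,0,0,0,0,1,0,0,0,0,0,0,0,0,0,0,3,0,0,2,0,0,0,0,0,0,0,1,0,0,0,0,1,0]
Step 5: delete x at [19, 35] -> counters=[0,0,0,0,0,0,0,0,1,0,0,0,0,0,0,0,0,0,0,2,0,0,2,0,0,0,0,0,0,0,1,0,0,0,0,0,0]
Step 6: insert p at [19, 22] -> counters=[0,0,0,0,0,0,0,0,1,0,0,0,0,0,0,0,0,0,0,3,0,0,3,0,0,0,0,0,0,0,1,0,0,0,0,0,0]
Step 7: delete koo at [8, 30] -> counters=[0,0,0,0,0,0,0,0,0,0,0,0,0,0,0,0,0,0,0,3,0,0,3,0,0,0,0,0,0,0,0,0,0,0,0,0,0]
Step 8: delete p at [19, 22] -> counters=[0,0,0,0,0,0,0,0,0,0,0,0,0,0,0,0,0,0,0,2,0,0,2,0,0,0,0,0,0,0,0,0,0,0,0,0,0]
Step 9: delete p at [19, 22] -> counters=[0,0,0,0,0,0,0,0,0,0,0,0,0,0,0,0,0,0,0,1,0,0,1,0,0,0,0,0,0,0,0,0,0,0,0,0,0]
Step 10: delete p at [19, 22] -> counters=[0,0,0,0,0,0,0,0,0,0,0,0,0,0,0,0,0,0,0,0,0,0,0,0,0,0,0,0,0,0,0,0,0,0,0,0,0]
Step 11: insert koo at [8, 30] -> counters=[0,0,0,0,0,0,0,0,1,0,0,0,0,0,0,0,0,0,0,0,0,0,0,0,0,0,0,0,0,0,1,0,0,0,0,0,0]
Step 12: insert x at [19, 35] -> counters=[0,0,0,0,0,0,0,0,1,0,0,0,0,0,0,0,0,0,0,1,0,0,0,0,0,0,0,0,0,0,1,0,0,0,0,1,0]
Step 13: insert x at [19, 35] -> counters=[0,0,0,0,0,0,0,0,1,0,0,0,0,0,0,0,0,0,0,2,0,0,0,0,0,0,0,0,0,0,1,0,0,0,0,2,0]
Step 14: delete koo at [8, 30] -> counters=[0,0,0,0,0,0,0,0,0,0,0,0,0,0,0,0,0,0,0,2,0,0,0,0,0,0,0,0,0,0,0,0,0,0,0,2,0]
Step 15: delete x at [19, 35] -> counters=[0,0,0,0,0,0,0,0,0,0,0,0,0,0,0,0,0,0,0,1,0,0,0,0,0,0,0,0,0,0,0,0,0,0,0,1,0]
Step 16: insert koo at [8, 30] -> counters=[0,0,0,0,0,0,0,0,1,0,0,0,0,0,0,0,0,0,0,1,0,0,0,0,0,0,0,0,0,0,1,0,0,0,0,1,0]
Step 17: delete koo at [8, 30] -> counters=[0,0,0,0,0,0,0,0,0,0,0,0,0,0,0,0,0,0,0,1,0,0,0,0,0,0,0,0,0,0,0,0,0,0,0,1,0]
Step 18: insert koo at [8, 30] -> counters=[0,0,0,0,0,0,0,0,1,0,0,0,0,0,0,0,0,0,0,1,0,0,0,0,0,0,0,0,0,0,1,0,0,0,0,1,0]
Query koo: check counters[8]=1 counters[30]=1 -> maybe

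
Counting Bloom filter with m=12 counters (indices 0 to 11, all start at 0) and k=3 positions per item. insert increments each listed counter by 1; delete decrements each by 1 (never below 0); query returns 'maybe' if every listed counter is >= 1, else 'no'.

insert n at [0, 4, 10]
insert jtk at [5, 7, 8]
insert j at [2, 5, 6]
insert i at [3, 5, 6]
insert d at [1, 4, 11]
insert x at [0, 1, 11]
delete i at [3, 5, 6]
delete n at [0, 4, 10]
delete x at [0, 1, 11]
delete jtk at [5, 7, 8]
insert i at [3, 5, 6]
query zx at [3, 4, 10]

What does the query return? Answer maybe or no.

Step 1: insert n at [0, 4, 10] -> counters=[1,0,0,0,1,0,0,0,0,0,1,0]
Step 2: insert jtk at [5, 7, 8] -> counters=[1,0,0,0,1,1,0,1,1,0,1,0]
Step 3: insert j at [2, 5, 6] -> counters=[1,0,1,0,1,2,1,1,1,0,1,0]
Step 4: insert i at [3, 5, 6] -> counters=[1,0,1,1,1,3,2,1,1,0,1,0]
Step 5: insert d at [1, 4, 11] -> counters=[1,1,1,1,2,3,2,1,1,0,1,1]
Step 6: insert x at [0, 1, 11] -> counters=[2,2,1,1,2,3,2,1,1,0,1,2]
Step 7: delete i at [3, 5, 6] -> counters=[2,2,1,0,2,2,1,1,1,0,1,2]
Step 8: delete n at [0, 4, 10] -> counters=[1,2,1,0,1,2,1,1,1,0,0,2]
Step 9: delete x at [0, 1, 11] -> counters=[0,1,1,0,1,2,1,1,1,0,0,1]
Step 10: delete jtk at [5, 7, 8] -> counters=[0,1,1,0,1,1,1,0,0,0,0,1]
Step 11: insert i at [3, 5, 6] -> counters=[0,1,1,1,1,2,2,0,0,0,0,1]
Query zx: check counters[3]=1 counters[4]=1 counters[10]=0 -> no

Answer: no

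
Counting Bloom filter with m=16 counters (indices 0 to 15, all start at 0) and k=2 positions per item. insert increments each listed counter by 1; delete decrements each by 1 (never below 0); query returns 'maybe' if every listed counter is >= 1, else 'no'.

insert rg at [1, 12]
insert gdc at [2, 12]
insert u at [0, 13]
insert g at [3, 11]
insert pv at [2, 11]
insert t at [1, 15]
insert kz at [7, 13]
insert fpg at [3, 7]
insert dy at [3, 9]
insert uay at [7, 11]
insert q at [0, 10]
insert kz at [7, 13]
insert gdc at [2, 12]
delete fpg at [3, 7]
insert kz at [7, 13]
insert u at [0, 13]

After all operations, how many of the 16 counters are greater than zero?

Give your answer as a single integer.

Step 1: insert rg at [1, 12] -> counters=[0,1,0,0,0,0,0,0,0,0,0,0,1,0,0,0]
Step 2: insert gdc at [2, 12] -> counters=[0,1,1,0,0,0,0,0,0,0,0,0,2,0,0,0]
Step 3: insert u at [0, 13] -> counters=[1,1,1,0,0,0,0,0,0,0,0,0,2,1,0,0]
Step 4: insert g at [3, 11] -> counters=[1,1,1,1,0,0,0,0,0,0,0,1,2,1,0,0]
Step 5: insert pv at [2, 11] -> counters=[1,1,2,1,0,0,0,0,0,0,0,2,2,1,0,0]
Step 6: insert t at [1, 15] -> counters=[1,2,2,1,0,0,0,0,0,0,0,2,2,1,0,1]
Step 7: insert kz at [7, 13] -> counters=[1,2,2,1,0,0,0,1,0,0,0,2,2,2,0,1]
Step 8: insert fpg at [3, 7] -> counters=[1,2,2,2,0,0,0,2,0,0,0,2,2,2,0,1]
Step 9: insert dy at [3, 9] -> counters=[1,2,2,3,0,0,0,2,0,1,0,2,2,2,0,1]
Step 10: insert uay at [7, 11] -> counters=[1,2,2,3,0,0,0,3,0,1,0,3,2,2,0,1]
Step 11: insert q at [0, 10] -> counters=[2,2,2,3,0,0,0,3,0,1,1,3,2,2,0,1]
Step 12: insert kz at [7, 13] -> counters=[2,2,2,3,0,0,0,4,0,1,1,3,2,3,0,1]
Step 13: insert gdc at [2, 12] -> counters=[2,2,3,3,0,0,0,4,0,1,1,3,3,3,0,1]
Step 14: delete fpg at [3, 7] -> counters=[2,2,3,2,0,0,0,3,0,1,1,3,3,3,0,1]
Step 15: insert kz at [7, 13] -> counters=[2,2,3,2,0,0,0,4,0,1,1,3,3,4,0,1]
Step 16: insert u at [0, 13] -> counters=[3,2,3,2,0,0,0,4,0,1,1,3,3,5,0,1]
Final counters=[3,2,3,2,0,0,0,4,0,1,1,3,3,5,0,1] -> 11 nonzero

Answer: 11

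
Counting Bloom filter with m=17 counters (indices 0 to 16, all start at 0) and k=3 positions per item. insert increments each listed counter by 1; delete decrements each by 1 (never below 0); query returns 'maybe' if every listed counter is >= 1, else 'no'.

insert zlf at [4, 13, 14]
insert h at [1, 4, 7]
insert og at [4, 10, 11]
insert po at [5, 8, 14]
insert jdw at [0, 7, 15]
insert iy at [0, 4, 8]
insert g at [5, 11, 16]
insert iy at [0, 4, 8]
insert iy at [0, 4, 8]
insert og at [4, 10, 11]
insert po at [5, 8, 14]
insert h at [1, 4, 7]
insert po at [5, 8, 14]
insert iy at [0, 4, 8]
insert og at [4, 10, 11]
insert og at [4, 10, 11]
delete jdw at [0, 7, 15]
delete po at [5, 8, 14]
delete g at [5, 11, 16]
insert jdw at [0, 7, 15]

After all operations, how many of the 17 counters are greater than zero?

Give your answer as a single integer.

Answer: 11

Derivation:
Step 1: insert zlf at [4, 13, 14] -> counters=[0,0,0,0,1,0,0,0,0,0,0,0,0,1,1,0,0]
Step 2: insert h at [1, 4, 7] -> counters=[0,1,0,0,2,0,0,1,0,0,0,0,0,1,1,0,0]
Step 3: insert og at [4, 10, 11] -> counters=[0,1,0,0,3,0,0,1,0,0,1,1,0,1,1,0,0]
Step 4: insert po at [5, 8, 14] -> counters=[0,1,0,0,3,1,0,1,1,0,1,1,0,1,2,0,0]
Step 5: insert jdw at [0, 7, 15] -> counters=[1,1,0,0,3,1,0,2,1,0,1,1,0,1,2,1,0]
Step 6: insert iy at [0, 4, 8] -> counters=[2,1,0,0,4,1,0,2,2,0,1,1,0,1,2,1,0]
Step 7: insert g at [5, 11, 16] -> counters=[2,1,0,0,4,2,0,2,2,0,1,2,0,1,2,1,1]
Step 8: insert iy at [0, 4, 8] -> counters=[3,1,0,0,5,2,0,2,3,0,1,2,0,1,2,1,1]
Step 9: insert iy at [0, 4, 8] -> counters=[4,1,0,0,6,2,0,2,4,0,1,2,0,1,2,1,1]
Step 10: insert og at [4, 10, 11] -> counters=[4,1,0,0,7,2,0,2,4,0,2,3,0,1,2,1,1]
Step 11: insert po at [5, 8, 14] -> counters=[4,1,0,0,7,3,0,2,5,0,2,3,0,1,3,1,1]
Step 12: insert h at [1, 4, 7] -> counters=[4,2,0,0,8,3,0,3,5,0,2,3,0,1,3,1,1]
Step 13: insert po at [5, 8, 14] -> counters=[4,2,0,0,8,4,0,3,6,0,2,3,0,1,4,1,1]
Step 14: insert iy at [0, 4, 8] -> counters=[5,2,0,0,9,4,0,3,7,0,2,3,0,1,4,1,1]
Step 15: insert og at [4, 10, 11] -> counters=[5,2,0,0,10,4,0,3,7,0,3,4,0,1,4,1,1]
Step 16: insert og at [4, 10, 11] -> counters=[5,2,0,0,11,4,0,3,7,0,4,5,0,1,4,1,1]
Step 17: delete jdw at [0, 7, 15] -> counters=[4,2,0,0,11,4,0,2,7,0,4,5,0,1,4,0,1]
Step 18: delete po at [5, 8, 14] -> counters=[4,2,0,0,11,3,0,2,6,0,4,5,0,1,3,0,1]
Step 19: delete g at [5, 11, 16] -> counters=[4,2,0,0,11,2,0,2,6,0,4,4,0,1,3,0,0]
Step 20: insert jdw at [0, 7, 15] -> counters=[5,2,0,0,11,2,0,3,6,0,4,4,0,1,3,1,0]
Final counters=[5,2,0,0,11,2,0,3,6,0,4,4,0,1,3,1,0] -> 11 nonzero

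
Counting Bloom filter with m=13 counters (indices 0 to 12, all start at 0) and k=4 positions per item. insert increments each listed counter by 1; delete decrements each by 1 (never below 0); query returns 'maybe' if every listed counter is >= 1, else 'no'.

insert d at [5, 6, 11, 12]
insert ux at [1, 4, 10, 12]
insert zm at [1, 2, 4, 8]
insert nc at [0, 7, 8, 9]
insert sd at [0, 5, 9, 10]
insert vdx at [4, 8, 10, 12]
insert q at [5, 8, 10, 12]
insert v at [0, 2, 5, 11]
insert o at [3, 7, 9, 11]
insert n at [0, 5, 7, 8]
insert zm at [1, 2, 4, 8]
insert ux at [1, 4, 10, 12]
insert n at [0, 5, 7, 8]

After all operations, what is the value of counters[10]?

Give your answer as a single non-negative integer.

Step 1: insert d at [5, 6, 11, 12] -> counters=[0,0,0,0,0,1,1,0,0,0,0,1,1]
Step 2: insert ux at [1, 4, 10, 12] -> counters=[0,1,0,0,1,1,1,0,0,0,1,1,2]
Step 3: insert zm at [1, 2, 4, 8] -> counters=[0,2,1,0,2,1,1,0,1,0,1,1,2]
Step 4: insert nc at [0, 7, 8, 9] -> counters=[1,2,1,0,2,1,1,1,2,1,1,1,2]
Step 5: insert sd at [0, 5, 9, 10] -> counters=[2,2,1,0,2,2,1,1,2,2,2,1,2]
Step 6: insert vdx at [4, 8, 10, 12] -> counters=[2,2,1,0,3,2,1,1,3,2,3,1,3]
Step 7: insert q at [5, 8, 10, 12] -> counters=[2,2,1,0,3,3,1,1,4,2,4,1,4]
Step 8: insert v at [0, 2, 5, 11] -> counters=[3,2,2,0,3,4,1,1,4,2,4,2,4]
Step 9: insert o at [3, 7, 9, 11] -> counters=[3,2,2,1,3,4,1,2,4,3,4,3,4]
Step 10: insert n at [0, 5, 7, 8] -> counters=[4,2,2,1,3,5,1,3,5,3,4,3,4]
Step 11: insert zm at [1, 2, 4, 8] -> counters=[4,3,3,1,4,5,1,3,6,3,4,3,4]
Step 12: insert ux at [1, 4, 10, 12] -> counters=[4,4,3,1,5,5,1,3,6,3,5,3,5]
Step 13: insert n at [0, 5, 7, 8] -> counters=[5,4,3,1,5,6,1,4,7,3,5,3,5]
Final counters=[5,4,3,1,5,6,1,4,7,3,5,3,5] -> counters[10]=5

Answer: 5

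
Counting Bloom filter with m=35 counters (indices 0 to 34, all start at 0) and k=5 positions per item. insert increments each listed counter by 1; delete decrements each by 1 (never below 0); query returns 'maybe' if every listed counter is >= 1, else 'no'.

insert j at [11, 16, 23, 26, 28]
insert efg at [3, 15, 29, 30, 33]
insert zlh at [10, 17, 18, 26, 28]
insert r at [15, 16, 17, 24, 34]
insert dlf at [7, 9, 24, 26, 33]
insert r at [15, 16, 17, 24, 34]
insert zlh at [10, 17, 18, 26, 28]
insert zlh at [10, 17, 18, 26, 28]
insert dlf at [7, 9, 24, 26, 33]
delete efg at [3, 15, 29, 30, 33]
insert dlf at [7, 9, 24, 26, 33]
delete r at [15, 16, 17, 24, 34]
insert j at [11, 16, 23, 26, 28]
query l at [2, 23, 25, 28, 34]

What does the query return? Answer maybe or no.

Step 1: insert j at [11, 16, 23, 26, 28] -> counters=[0,0,0,0,0,0,0,0,0,0,0,1,0,0,0,0,1,0,0,0,0,0,0,1,0,0,1,0,1,0,0,0,0,0,0]
Step 2: insert efg at [3, 15, 29, 30, 33] -> counters=[0,0,0,1,0,0,0,0,0,0,0,1,0,0,0,1,1,0,0,0,0,0,0,1,0,0,1,0,1,1,1,0,0,1,0]
Step 3: insert zlh at [10, 17, 18, 26, 28] -> counters=[0,0,0,1,0,0,0,0,0,0,1,1,0,0,0,1,1,1,1,0,0,0,0,1,0,0,2,0,2,1,1,0,0,1,0]
Step 4: insert r at [15, 16, 17, 24, 34] -> counters=[0,0,0,1,0,0,0,0,0,0,1,1,0,0,0,2,2,2,1,0,0,0,0,1,1,0,2,0,2,1,1,0,0,1,1]
Step 5: insert dlf at [7, 9, 24, 26, 33] -> counters=[0,0,0,1,0,0,0,1,0,1,1,1,0,0,0,2,2,2,1,0,0,0,0,1,2,0,3,0,2,1,1,0,0,2,1]
Step 6: insert r at [15, 16, 17, 24, 34] -> counters=[0,0,0,1,0,0,0,1,0,1,1,1,0,0,0,3,3,3,1,0,0,0,0,1,3,0,3,0,2,1,1,0,0,2,2]
Step 7: insert zlh at [10, 17, 18, 26, 28] -> counters=[0,0,0,1,0,0,0,1,0,1,2,1,0,0,0,3,3,4,2,0,0,0,0,1,3,0,4,0,3,1,1,0,0,2,2]
Step 8: insert zlh at [10, 17, 18, 26, 28] -> counters=[0,0,0,1,0,0,0,1,0,1,3,1,0,0,0,3,3,5,3,0,0,0,0,1,3,0,5,0,4,1,1,0,0,2,2]
Step 9: insert dlf at [7, 9, 24, 26, 33] -> counters=[0,0,0,1,0,0,0,2,0,2,3,1,0,0,0,3,3,5,3,0,0,0,0,1,4,0,6,0,4,1,1,0,0,3,2]
Step 10: delete efg at [3, 15, 29, 30, 33] -> counters=[0,0,0,0,0,0,0,2,0,2,3,1,0,0,0,2,3,5,3,0,0,0,0,1,4,0,6,0,4,0,0,0,0,2,2]
Step 11: insert dlf at [7, 9, 24, 26, 33] -> counters=[0,0,0,0,0,0,0,3,0,3,3,1,0,0,0,2,3,5,3,0,0,0,0,1,5,0,7,0,4,0,0,0,0,3,2]
Step 12: delete r at [15, 16, 17, 24, 34] -> counters=[0,0,0,0,0,0,0,3,0,3,3,1,0,0,0,1,2,4,3,0,0,0,0,1,4,0,7,0,4,0,0,0,0,3,1]
Step 13: insert j at [11, 16, 23, 26, 28] -> counters=[0,0,0,0,0,0,0,3,0,3,3,2,0,0,0,1,3,4,3,0,0,0,0,2,4,0,8,0,5,0,0,0,0,3,1]
Query l: check counters[2]=0 counters[23]=2 counters[25]=0 counters[28]=5 counters[34]=1 -> no

Answer: no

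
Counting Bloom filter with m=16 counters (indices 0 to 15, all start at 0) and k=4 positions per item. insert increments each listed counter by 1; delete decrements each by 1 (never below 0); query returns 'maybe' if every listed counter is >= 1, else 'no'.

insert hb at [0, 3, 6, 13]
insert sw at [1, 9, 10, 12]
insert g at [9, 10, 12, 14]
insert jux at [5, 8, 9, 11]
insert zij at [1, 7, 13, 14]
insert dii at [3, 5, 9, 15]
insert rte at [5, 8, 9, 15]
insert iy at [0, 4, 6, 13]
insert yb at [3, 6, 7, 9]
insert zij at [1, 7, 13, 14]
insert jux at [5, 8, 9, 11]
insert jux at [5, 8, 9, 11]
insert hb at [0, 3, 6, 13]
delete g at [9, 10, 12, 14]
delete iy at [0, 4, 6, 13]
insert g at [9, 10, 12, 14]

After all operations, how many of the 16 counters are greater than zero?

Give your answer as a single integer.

Step 1: insert hb at [0, 3, 6, 13] -> counters=[1,0,0,1,0,0,1,0,0,0,0,0,0,1,0,0]
Step 2: insert sw at [1, 9, 10, 12] -> counters=[1,1,0,1,0,0,1,0,0,1,1,0,1,1,0,0]
Step 3: insert g at [9, 10, 12, 14] -> counters=[1,1,0,1,0,0,1,0,0,2,2,0,2,1,1,0]
Step 4: insert jux at [5, 8, 9, 11] -> counters=[1,1,0,1,0,1,1,0,1,3,2,1,2,1,1,0]
Step 5: insert zij at [1, 7, 13, 14] -> counters=[1,2,0,1,0,1,1,1,1,3,2,1,2,2,2,0]
Step 6: insert dii at [3, 5, 9, 15] -> counters=[1,2,0,2,0,2,1,1,1,4,2,1,2,2,2,1]
Step 7: insert rte at [5, 8, 9, 15] -> counters=[1,2,0,2,0,3,1,1,2,5,2,1,2,2,2,2]
Step 8: insert iy at [0, 4, 6, 13] -> counters=[2,2,0,2,1,3,2,1,2,5,2,1,2,3,2,2]
Step 9: insert yb at [3, 6, 7, 9] -> counters=[2,2,0,3,1,3,3,2,2,6,2,1,2,3,2,2]
Step 10: insert zij at [1, 7, 13, 14] -> counters=[2,3,0,3,1,3,3,3,2,6,2,1,2,4,3,2]
Step 11: insert jux at [5, 8, 9, 11] -> counters=[2,3,0,3,1,4,3,3,3,7,2,2,2,4,3,2]
Step 12: insert jux at [5, 8, 9, 11] -> counters=[2,3,0,3,1,5,3,3,4,8,2,3,2,4,3,2]
Step 13: insert hb at [0, 3, 6, 13] -> counters=[3,3,0,4,1,5,4,3,4,8,2,3,2,5,3,2]
Step 14: delete g at [9, 10, 12, 14] -> counters=[3,3,0,4,1,5,4,3,4,7,1,3,1,5,2,2]
Step 15: delete iy at [0, 4, 6, 13] -> counters=[2,3,0,4,0,5,3,3,4,7,1,3,1,4,2,2]
Step 16: insert g at [9, 10, 12, 14] -> counters=[2,3,0,4,0,5,3,3,4,8,2,3,2,4,3,2]
Final counters=[2,3,0,4,0,5,3,3,4,8,2,3,2,4,3,2] -> 14 nonzero

Answer: 14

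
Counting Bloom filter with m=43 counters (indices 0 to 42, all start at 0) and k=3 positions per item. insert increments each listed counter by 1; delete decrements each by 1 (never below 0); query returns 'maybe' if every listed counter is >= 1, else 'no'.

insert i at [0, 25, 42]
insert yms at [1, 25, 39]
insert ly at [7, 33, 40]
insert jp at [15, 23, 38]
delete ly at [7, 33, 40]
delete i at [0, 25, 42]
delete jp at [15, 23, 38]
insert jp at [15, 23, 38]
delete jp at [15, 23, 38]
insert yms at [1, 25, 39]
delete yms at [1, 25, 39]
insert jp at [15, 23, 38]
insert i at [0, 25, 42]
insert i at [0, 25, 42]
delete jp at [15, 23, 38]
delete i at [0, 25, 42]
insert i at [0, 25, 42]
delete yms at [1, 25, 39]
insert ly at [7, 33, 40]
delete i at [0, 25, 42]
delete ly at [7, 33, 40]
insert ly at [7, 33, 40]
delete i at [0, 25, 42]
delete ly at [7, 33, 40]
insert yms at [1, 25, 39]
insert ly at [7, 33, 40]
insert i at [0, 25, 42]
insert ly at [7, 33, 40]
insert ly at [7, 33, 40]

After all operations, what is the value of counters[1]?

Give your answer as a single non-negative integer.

Step 1: insert i at [0, 25, 42] -> counters=[1,0,0,0,0,0,0,0,0,0,0,0,0,0,0,0,0,0,0,0,0,0,0,0,0,1,0,0,0,0,0,0,0,0,0,0,0,0,0,0,0,0,1]
Step 2: insert yms at [1, 25, 39] -> counters=[1,1,0,0,0,0,0,0,0,0,0,0,0,0,0,0,0,0,0,0,0,0,0,0,0,2,0,0,0,0,0,0,0,0,0,0,0,0,0,1,0,0,1]
Step 3: insert ly at [7, 33, 40] -> counters=[1,1,0,0,0,0,0,1,0,0,0,0,0,0,0,0,0,0,0,0,0,0,0,0,0,2,0,0,0,0,0,0,0,1,0,0,0,0,0,1,1,0,1]
Step 4: insert jp at [15, 23, 38] -> counters=[1,1,0,0,0,0,0,1,0,0,0,0,0,0,0,1,0,0,0,0,0,0,0,1,0,2,0,0,0,0,0,0,0,1,0,0,0,0,1,1,1,0,1]
Step 5: delete ly at [7, 33, 40] -> counters=[1,1,0,0,0,0,0,0,0,0,0,0,0,0,0,1,0,0,0,0,0,0,0,1,0,2,0,0,0,0,0,0,0,0,0,0,0,0,1,1,0,0,1]
Step 6: delete i at [0, 25, 42] -> counters=[0,1,0,0,0,0,0,0,0,0,0,0,0,0,0,1,0,0,0,0,0,0,0,1,0,1,0,0,0,0,0,0,0,0,0,0,0,0,1,1,0,0,0]
Step 7: delete jp at [15, 23, 38] -> counters=[0,1,0,0,0,0,0,0,0,0,0,0,0,0,0,0,0,0,0,0,0,0,0,0,0,1,0,0,0,0,0,0,0,0,0,0,0,0,0,1,0,0,0]
Step 8: insert jp at [15, 23, 38] -> counters=[0,1,0,0,0,0,0,0,0,0,0,0,0,0,0,1,0,0,0,0,0,0,0,1,0,1,0,0,0,0,0,0,0,0,0,0,0,0,1,1,0,0,0]
Step 9: delete jp at [15, 23, 38] -> counters=[0,1,0,0,0,0,0,0,0,0,0,0,0,0,0,0,0,0,0,0,0,0,0,0,0,1,0,0,0,0,0,0,0,0,0,0,0,0,0,1,0,0,0]
Step 10: insert yms at [1, 25, 39] -> counters=[0,2,0,0,0,0,0,0,0,0,0,0,0,0,0,0,0,0,0,0,0,0,0,0,0,2,0,0,0,0,0,0,0,0,0,0,0,0,0,2,0,0,0]
Step 11: delete yms at [1, 25, 39] -> counters=[0,1,0,0,0,0,0,0,0,0,0,0,0,0,0,0,0,0,0,0,0,0,0,0,0,1,0,0,0,0,0,0,0,0,0,0,0,0,0,1,0,0,0]
Step 12: insert jp at [15, 23, 38] -> counters=[0,1,0,0,0,0,0,0,0,0,0,0,0,0,0,1,0,0,0,0,0,0,0,1,0,1,0,0,0,0,0,0,0,0,0,0,0,0,1,1,0,0,0]
Step 13: insert i at [0, 25, 42] -> counters=[1,1,0,0,0,0,0,0,0,0,0,0,0,0,0,1,0,0,0,0,0,0,0,1,0,2,0,0,0,0,0,0,0,0,0,0,0,0,1,1,0,0,1]
Step 14: insert i at [0, 25, 42] -> counters=[2,1,0,0,0,0,0,0,0,0,0,0,0,0,0,1,0,0,0,0,0,0,0,1,0,3,0,0,0,0,0,0,0,0,0,0,0,0,1,1,0,0,2]
Step 15: delete jp at [15, 23, 38] -> counters=[2,1,0,0,0,0,0,0,0,0,0,0,0,0,0,0,0,0,0,0,0,0,0,0,0,3,0,0,0,0,0,0,0,0,0,0,0,0,0,1,0,0,2]
Step 16: delete i at [0, 25, 42] -> counters=[1,1,0,0,0,0,0,0,0,0,0,0,0,0,0,0,0,0,0,0,0,0,0,0,0,2,0,0,0,0,0,0,0,0,0,0,0,0,0,1,0,0,1]
Step 17: insert i at [0, 25, 42] -> counters=[2,1,0,0,0,0,0,0,0,0,0,0,0,0,0,0,0,0,0,0,0,0,0,0,0,3,0,0,0,0,0,0,0,0,0,0,0,0,0,1,0,0,2]
Step 18: delete yms at [1, 25, 39] -> counters=[2,0,0,0,0,0,0,0,0,0,0,0,0,0,0,0,0,0,0,0,0,0,0,0,0,2,0,0,0,0,0,0,0,0,0,0,0,0,0,0,0,0,2]
Step 19: insert ly at [7, 33, 40] -> counters=[2,0,0,0,0,0,0,1,0,0,0,0,0,0,0,0,0,0,0,0,0,0,0,0,0,2,0,0,0,0,0,0,0,1,0,0,0,0,0,0,1,0,2]
Step 20: delete i at [0, 25, 42] -> counters=[1,0,0,0,0,0,0,1,0,0,0,0,0,0,0,0,0,0,0,0,0,0,0,0,0,1,0,0,0,0,0,0,0,1,0,0,0,0,0,0,1,0,1]
Step 21: delete ly at [7, 33, 40] -> counters=[1,0,0,0,0,0,0,0,0,0,0,0,0,0,0,0,0,0,0,0,0,0,0,0,0,1,0,0,0,0,0,0,0,0,0,0,0,0,0,0,0,0,1]
Step 22: insert ly at [7, 33, 40] -> counters=[1,0,0,0,0,0,0,1,0,0,0,0,0,0,0,0,0,0,0,0,0,0,0,0,0,1,0,0,0,0,0,0,0,1,0,0,0,0,0,0,1,0,1]
Step 23: delete i at [0, 25, 42] -> counters=[0,0,0,0,0,0,0,1,0,0,0,0,0,0,0,0,0,0,0,0,0,0,0,0,0,0,0,0,0,0,0,0,0,1,0,0,0,0,0,0,1,0,0]
Step 24: delete ly at [7, 33, 40] -> counters=[0,0,0,0,0,0,0,0,0,0,0,0,0,0,0,0,0,0,0,0,0,0,0,0,0,0,0,0,0,0,0,0,0,0,0,0,0,0,0,0,0,0,0]
Step 25: insert yms at [1, 25, 39] -> counters=[0,1,0,0,0,0,0,0,0,0,0,0,0,0,0,0,0,0,0,0,0,0,0,0,0,1,0,0,0,0,0,0,0,0,0,0,0,0,0,1,0,0,0]
Step 26: insert ly at [7, 33, 40] -> counters=[0,1,0,0,0,0,0,1,0,0,0,0,0,0,0,0,0,0,0,0,0,0,0,0,0,1,0,0,0,0,0,0,0,1,0,0,0,0,0,1,1,0,0]
Step 27: insert i at [0, 25, 42] -> counters=[1,1,0,0,0,0,0,1,0,0,0,0,0,0,0,0,0,0,0,0,0,0,0,0,0,2,0,0,0,0,0,0,0,1,0,0,0,0,0,1,1,0,1]
Step 28: insert ly at [7, 33, 40] -> counters=[1,1,0,0,0,0,0,2,0,0,0,0,0,0,0,0,0,0,0,0,0,0,0,0,0,2,0,0,0,0,0,0,0,2,0,0,0,0,0,1,2,0,1]
Step 29: insert ly at [7, 33, 40] -> counters=[1,1,0,0,0,0,0,3,0,0,0,0,0,0,0,0,0,0,0,0,0,0,0,0,0,2,0,0,0,0,0,0,0,3,0,0,0,0,0,1,3,0,1]
Final counters=[1,1,0,0,0,0,0,3,0,0,0,0,0,0,0,0,0,0,0,0,0,0,0,0,0,2,0,0,0,0,0,0,0,3,0,0,0,0,0,1,3,0,1] -> counters[1]=1

Answer: 1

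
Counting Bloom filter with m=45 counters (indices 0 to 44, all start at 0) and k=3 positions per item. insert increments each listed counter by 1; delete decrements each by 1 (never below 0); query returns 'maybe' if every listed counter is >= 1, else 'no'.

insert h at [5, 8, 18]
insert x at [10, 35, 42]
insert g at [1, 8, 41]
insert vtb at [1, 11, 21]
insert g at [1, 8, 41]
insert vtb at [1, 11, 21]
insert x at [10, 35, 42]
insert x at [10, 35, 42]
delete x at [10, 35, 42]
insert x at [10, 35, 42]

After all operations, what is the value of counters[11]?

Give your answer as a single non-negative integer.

Answer: 2

Derivation:
Step 1: insert h at [5, 8, 18] -> counters=[0,0,0,0,0,1,0,0,1,0,0,0,0,0,0,0,0,0,1,0,0,0,0,0,0,0,0,0,0,0,0,0,0,0,0,0,0,0,0,0,0,0,0,0,0]
Step 2: insert x at [10, 35, 42] -> counters=[0,0,0,0,0,1,0,0,1,0,1,0,0,0,0,0,0,0,1,0,0,0,0,0,0,0,0,0,0,0,0,0,0,0,0,1,0,0,0,0,0,0,1,0,0]
Step 3: insert g at [1, 8, 41] -> counters=[0,1,0,0,0,1,0,0,2,0,1,0,0,0,0,0,0,0,1,0,0,0,0,0,0,0,0,0,0,0,0,0,0,0,0,1,0,0,0,0,0,1,1,0,0]
Step 4: insert vtb at [1, 11, 21] -> counters=[0,2,0,0,0,1,0,0,2,0,1,1,0,0,0,0,0,0,1,0,0,1,0,0,0,0,0,0,0,0,0,0,0,0,0,1,0,0,0,0,0,1,1,0,0]
Step 5: insert g at [1, 8, 41] -> counters=[0,3,0,0,0,1,0,0,3,0,1,1,0,0,0,0,0,0,1,0,0,1,0,0,0,0,0,0,0,0,0,0,0,0,0,1,0,0,0,0,0,2,1,0,0]
Step 6: insert vtb at [1, 11, 21] -> counters=[0,4,0,0,0,1,0,0,3,0,1,2,0,0,0,0,0,0,1,0,0,2,0,0,0,0,0,0,0,0,0,0,0,0,0,1,0,0,0,0,0,2,1,0,0]
Step 7: insert x at [10, 35, 42] -> counters=[0,4,0,0,0,1,0,0,3,0,2,2,0,0,0,0,0,0,1,0,0,2,0,0,0,0,0,0,0,0,0,0,0,0,0,2,0,0,0,0,0,2,2,0,0]
Step 8: insert x at [10, 35, 42] -> counters=[0,4,0,0,0,1,0,0,3,0,3,2,0,0,0,0,0,0,1,0,0,2,0,0,0,0,0,0,0,0,0,0,0,0,0,3,0,0,0,0,0,2,3,0,0]
Step 9: delete x at [10, 35, 42] -> counters=[0,4,0,0,0,1,0,0,3,0,2,2,0,0,0,0,0,0,1,0,0,2,0,0,0,0,0,0,0,0,0,0,0,0,0,2,0,0,0,0,0,2,2,0,0]
Step 10: insert x at [10, 35, 42] -> counters=[0,4,0,0,0,1,0,0,3,0,3,2,0,0,0,0,0,0,1,0,0,2,0,0,0,0,0,0,0,0,0,0,0,0,0,3,0,0,0,0,0,2,3,0,0]
Final counters=[0,4,0,0,0,1,0,0,3,0,3,2,0,0,0,0,0,0,1,0,0,2,0,0,0,0,0,0,0,0,0,0,0,0,0,3,0,0,0,0,0,2,3,0,0] -> counters[11]=2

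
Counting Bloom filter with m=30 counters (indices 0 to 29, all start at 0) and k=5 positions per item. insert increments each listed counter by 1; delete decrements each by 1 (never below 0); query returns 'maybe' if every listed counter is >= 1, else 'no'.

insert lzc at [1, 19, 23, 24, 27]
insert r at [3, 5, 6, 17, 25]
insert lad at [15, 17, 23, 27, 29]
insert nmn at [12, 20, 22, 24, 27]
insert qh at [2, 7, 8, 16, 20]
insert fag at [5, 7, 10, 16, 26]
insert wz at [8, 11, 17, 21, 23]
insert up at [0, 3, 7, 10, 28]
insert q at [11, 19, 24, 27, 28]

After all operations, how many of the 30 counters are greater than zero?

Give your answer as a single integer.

Step 1: insert lzc at [1, 19, 23, 24, 27] -> counters=[0,1,0,0,0,0,0,0,0,0,0,0,0,0,0,0,0,0,0,1,0,0,0,1,1,0,0,1,0,0]
Step 2: insert r at [3, 5, 6, 17, 25] -> counters=[0,1,0,1,0,1,1,0,0,0,0,0,0,0,0,0,0,1,0,1,0,0,0,1,1,1,0,1,0,0]
Step 3: insert lad at [15, 17, 23, 27, 29] -> counters=[0,1,0,1,0,1,1,0,0,0,0,0,0,0,0,1,0,2,0,1,0,0,0,2,1,1,0,2,0,1]
Step 4: insert nmn at [12, 20, 22, 24, 27] -> counters=[0,1,0,1,0,1,1,0,0,0,0,0,1,0,0,1,0,2,0,1,1,0,1,2,2,1,0,3,0,1]
Step 5: insert qh at [2, 7, 8, 16, 20] -> counters=[0,1,1,1,0,1,1,1,1,0,0,0,1,0,0,1,1,2,0,1,2,0,1,2,2,1,0,3,0,1]
Step 6: insert fag at [5, 7, 10, 16, 26] -> counters=[0,1,1,1,0,2,1,2,1,0,1,0,1,0,0,1,2,2,0,1,2,0,1,2,2,1,1,3,0,1]
Step 7: insert wz at [8, 11, 17, 21, 23] -> counters=[0,1,1,1,0,2,1,2,2,0,1,1,1,0,0,1,2,3,0,1,2,1,1,3,2,1,1,3,0,1]
Step 8: insert up at [0, 3, 7, 10, 28] -> counters=[1,1,1,2,0,2,1,3,2,0,2,1,1,0,0,1,2,3,0,1,2,1,1,3,2,1,1,3,1,1]
Step 9: insert q at [11, 19, 24, 27, 28] -> counters=[1,1,1,2,0,2,1,3,2,0,2,2,1,0,0,1,2,3,0,2,2,1,1,3,3,1,1,4,2,1]
Final counters=[1,1,1,2,0,2,1,3,2,0,2,2,1,0,0,1,2,3,0,2,2,1,1,3,3,1,1,4,2,1] -> 25 nonzero

Answer: 25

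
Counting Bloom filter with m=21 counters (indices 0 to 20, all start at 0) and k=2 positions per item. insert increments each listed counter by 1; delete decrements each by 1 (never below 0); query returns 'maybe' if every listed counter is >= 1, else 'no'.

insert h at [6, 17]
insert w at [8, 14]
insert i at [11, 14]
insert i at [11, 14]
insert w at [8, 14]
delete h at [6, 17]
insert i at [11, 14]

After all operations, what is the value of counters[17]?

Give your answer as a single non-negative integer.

Step 1: insert h at [6, 17] -> counters=[0,0,0,0,0,0,1,0,0,0,0,0,0,0,0,0,0,1,0,0,0]
Step 2: insert w at [8, 14] -> counters=[0,0,0,0,0,0,1,0,1,0,0,0,0,0,1,0,0,1,0,0,0]
Step 3: insert i at [11, 14] -> counters=[0,0,0,0,0,0,1,0,1,0,0,1,0,0,2,0,0,1,0,0,0]
Step 4: insert i at [11, 14] -> counters=[0,0,0,0,0,0,1,0,1,0,0,2,0,0,3,0,0,1,0,0,0]
Step 5: insert w at [8, 14] -> counters=[0,0,0,0,0,0,1,0,2,0,0,2,0,0,4,0,0,1,0,0,0]
Step 6: delete h at [6, 17] -> counters=[0,0,0,0,0,0,0,0,2,0,0,2,0,0,4,0,0,0,0,0,0]
Step 7: insert i at [11, 14] -> counters=[0,0,0,0,0,0,0,0,2,0,0,3,0,0,5,0,0,0,0,0,0]
Final counters=[0,0,0,0,0,0,0,0,2,0,0,3,0,0,5,0,0,0,0,0,0] -> counters[17]=0

Answer: 0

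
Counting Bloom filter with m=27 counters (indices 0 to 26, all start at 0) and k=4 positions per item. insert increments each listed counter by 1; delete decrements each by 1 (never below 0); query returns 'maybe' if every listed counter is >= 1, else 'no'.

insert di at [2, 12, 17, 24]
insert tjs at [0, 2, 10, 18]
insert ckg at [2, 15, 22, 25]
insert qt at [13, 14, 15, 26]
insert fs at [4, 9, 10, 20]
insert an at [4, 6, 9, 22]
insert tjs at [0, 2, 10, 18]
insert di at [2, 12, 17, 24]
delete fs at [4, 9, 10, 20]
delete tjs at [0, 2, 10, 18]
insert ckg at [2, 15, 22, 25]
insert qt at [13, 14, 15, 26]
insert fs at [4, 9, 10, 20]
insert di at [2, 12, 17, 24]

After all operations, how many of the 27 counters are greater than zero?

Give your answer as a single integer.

Answer: 17

Derivation:
Step 1: insert di at [2, 12, 17, 24] -> counters=[0,0,1,0,0,0,0,0,0,0,0,0,1,0,0,0,0,1,0,0,0,0,0,0,1,0,0]
Step 2: insert tjs at [0, 2, 10, 18] -> counters=[1,0,2,0,0,0,0,0,0,0,1,0,1,0,0,0,0,1,1,0,0,0,0,0,1,0,0]
Step 3: insert ckg at [2, 15, 22, 25] -> counters=[1,0,3,0,0,0,0,0,0,0,1,0,1,0,0,1,0,1,1,0,0,0,1,0,1,1,0]
Step 4: insert qt at [13, 14, 15, 26] -> counters=[1,0,3,0,0,0,0,0,0,0,1,0,1,1,1,2,0,1,1,0,0,0,1,0,1,1,1]
Step 5: insert fs at [4, 9, 10, 20] -> counters=[1,0,3,0,1,0,0,0,0,1,2,0,1,1,1,2,0,1,1,0,1,0,1,0,1,1,1]
Step 6: insert an at [4, 6, 9, 22] -> counters=[1,0,3,0,2,0,1,0,0,2,2,0,1,1,1,2,0,1,1,0,1,0,2,0,1,1,1]
Step 7: insert tjs at [0, 2, 10, 18] -> counters=[2,0,4,0,2,0,1,0,0,2,3,0,1,1,1,2,0,1,2,0,1,0,2,0,1,1,1]
Step 8: insert di at [2, 12, 17, 24] -> counters=[2,0,5,0,2,0,1,0,0,2,3,0,2,1,1,2,0,2,2,0,1,0,2,0,2,1,1]
Step 9: delete fs at [4, 9, 10, 20] -> counters=[2,0,5,0,1,0,1,0,0,1,2,0,2,1,1,2,0,2,2,0,0,0,2,0,2,1,1]
Step 10: delete tjs at [0, 2, 10, 18] -> counters=[1,0,4,0,1,0,1,0,0,1,1,0,2,1,1,2,0,2,1,0,0,0,2,0,2,1,1]
Step 11: insert ckg at [2, 15, 22, 25] -> counters=[1,0,5,0,1,0,1,0,0,1,1,0,2,1,1,3,0,2,1,0,0,0,3,0,2,2,1]
Step 12: insert qt at [13, 14, 15, 26] -> counters=[1,0,5,0,1,0,1,0,0,1,1,0,2,2,2,4,0,2,1,0,0,0,3,0,2,2,2]
Step 13: insert fs at [4, 9, 10, 20] -> counters=[1,0,5,0,2,0,1,0,0,2,2,0,2,2,2,4,0,2,1,0,1,0,3,0,2,2,2]
Step 14: insert di at [2, 12, 17, 24] -> counters=[1,0,6,0,2,0,1,0,0,2,2,0,3,2,2,4,0,3,1,0,1,0,3,0,3,2,2]
Final counters=[1,0,6,0,2,0,1,0,0,2,2,0,3,2,2,4,0,3,1,0,1,0,3,0,3,2,2] -> 17 nonzero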